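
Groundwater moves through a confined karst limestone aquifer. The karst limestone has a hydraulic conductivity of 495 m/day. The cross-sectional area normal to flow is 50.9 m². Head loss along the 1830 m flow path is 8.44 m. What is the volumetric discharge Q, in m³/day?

Hydraulic gradient i = Δh / L = 8.44 / 1830 = 0.004612.
Darcy's law: Q = K · A · i = 495.0 × 50.90 × 0.004612 = 116.2 m³/day.

116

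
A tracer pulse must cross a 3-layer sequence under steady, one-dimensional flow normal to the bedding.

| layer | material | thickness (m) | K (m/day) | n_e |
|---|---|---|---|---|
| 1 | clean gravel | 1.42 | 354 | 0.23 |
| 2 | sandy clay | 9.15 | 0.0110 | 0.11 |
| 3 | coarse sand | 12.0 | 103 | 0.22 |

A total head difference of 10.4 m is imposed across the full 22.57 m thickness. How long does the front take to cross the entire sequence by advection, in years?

0.870

With flow normal to the layers, continuity requires the same specific discharge q through every layer.
Σ(b_i/K_i) = 1.42/354 + 9.15/0.0110 + 12.0/103 = 831.9 d.
q = Δh / Σ(b_i/K_i) = 10.4 / 831.9 = 0.01250 m/day.
In each layer the seepage velocity is v_i = q/n_i, so the layer transit time is t_i = b_i·n_i / q:
  layer 1 (clean gravel): t_1 = 1.42 × 0.23 / 0.01250 = 26.13 d
  layer 2 (sandy clay): t_2 = 9.15 × 0.11 / 0.01250 = 80.51 d
  layer 3 (coarse sand): t_3 = 12.0 × 0.22 / 0.01250 = 211.2 d
Total t = Σ t_i = 317.8 days = 0.8702 years.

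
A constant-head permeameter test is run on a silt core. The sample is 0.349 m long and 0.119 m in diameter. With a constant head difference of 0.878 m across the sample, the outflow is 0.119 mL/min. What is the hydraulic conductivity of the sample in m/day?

Cross-sectional area A = π·(d/2)² = π × (0.119/2)² = 0.01112 m².
Convert discharge: 0.119 mL/min = 1.983e-09 m³/s.
Darcy's law rearranged: K = Q·L / (A·Δh) = 1.983e-09 × 0.349 / (0.01112 × 0.878) = 7.088e-08 m/s = 0.006124 m/day.

0.00612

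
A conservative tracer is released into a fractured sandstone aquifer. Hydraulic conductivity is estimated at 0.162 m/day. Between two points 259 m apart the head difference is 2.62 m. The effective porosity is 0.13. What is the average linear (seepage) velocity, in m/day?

0.0126

Hydraulic gradient i = Δh / L = 2.62 / 259 = 0.01012.
Darcy flux q = K · i = 0.1620 × 0.01012 = 0.001639 m/day.
Seepage velocity v = q / n_e = 0.001639 / 0.13 = 0.01261 m/day.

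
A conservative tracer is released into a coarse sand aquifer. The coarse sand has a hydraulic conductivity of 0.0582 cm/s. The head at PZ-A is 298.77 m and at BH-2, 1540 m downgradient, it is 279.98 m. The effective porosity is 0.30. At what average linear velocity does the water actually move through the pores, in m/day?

Convert K: 0.0582 cm/s × 864 = 50.28 m/day.
Hydraulic gradient i = (298.77 − 279.98) / 1540 = 18.79 / 1540 = 0.01220.
Darcy flux q = K · i = 50.28 × 0.01220 = 0.6135 m/day.
Seepage velocity v = q / n_e = 0.6135 / 0.30 = 2.045 m/day.

2.05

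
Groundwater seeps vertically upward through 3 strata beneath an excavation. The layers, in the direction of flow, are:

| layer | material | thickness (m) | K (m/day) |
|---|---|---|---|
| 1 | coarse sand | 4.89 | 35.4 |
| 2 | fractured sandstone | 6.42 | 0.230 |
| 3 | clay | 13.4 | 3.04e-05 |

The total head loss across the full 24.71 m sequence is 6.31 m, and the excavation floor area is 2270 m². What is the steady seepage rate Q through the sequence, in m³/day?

0.0325

Flow is perpendicular to layering, so the layers act in series and the equivalent K is the thickness-weighted harmonic mean.
Total thickness L = 4.89 + 6.42 + 13.4 = 24.71 m.
Σ(b_i/K_i) = 4.89/35.4 + 6.42/0.230 + 13.4/3.04e-05 = 4.408e+05 d.
K_eq = L / Σ(b_i/K_i) = 24.71 / 4.408e+05 = 5.605e-05 m/day.
Q = K_eq · A · (Δh/L) = 5.605e-05 × 2270 × (6.31/24.71) = 0.03249 m³/day.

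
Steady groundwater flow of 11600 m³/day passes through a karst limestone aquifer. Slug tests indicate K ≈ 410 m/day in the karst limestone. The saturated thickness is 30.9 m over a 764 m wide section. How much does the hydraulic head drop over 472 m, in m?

Cross-sectional area A = 764 × 30.9 = 23608 m².
From Q = K·A·i, i = Q / (K·A) = 11600 / (410.0 × 23608) = 0.001198.
Head loss Δh = i · L = 0.001198 × 472 = 0.5657 m.

0.566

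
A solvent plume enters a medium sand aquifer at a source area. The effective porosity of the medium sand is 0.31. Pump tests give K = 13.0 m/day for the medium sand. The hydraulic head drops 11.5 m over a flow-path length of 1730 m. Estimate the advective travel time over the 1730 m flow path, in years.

17.0

Hydraulic gradient i = Δh / L = 11.5 / 1730 = 0.006647.
Darcy flux q = K · i = 13.00 × 0.006647 = 0.08642 m/day.
Seepage velocity v = q / n_e = 0.08642 / 0.31 = 0.2788 m/day.
Travel time t = L / v = 1730 / 0.2788 = 6206 days = 16.99 years.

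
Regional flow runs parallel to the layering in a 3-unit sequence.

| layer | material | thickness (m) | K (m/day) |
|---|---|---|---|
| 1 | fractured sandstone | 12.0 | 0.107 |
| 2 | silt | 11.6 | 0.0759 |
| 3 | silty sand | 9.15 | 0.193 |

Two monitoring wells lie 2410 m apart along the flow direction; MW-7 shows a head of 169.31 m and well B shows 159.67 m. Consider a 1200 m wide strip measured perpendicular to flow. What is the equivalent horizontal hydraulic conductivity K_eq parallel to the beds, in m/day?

0.120

Flow is parallel to layering, so each bed carries its own Darcy discharge and the transmissivities add.
Σ(K_i·b_i) = 0.107×12.0 + 0.0759×11.6 + 0.193×9.15 = 3.930 m²/day.
Total thickness b = 32.75 m, so K_eq = Σ(K_i·b_i)/b = 0.1200 m/day.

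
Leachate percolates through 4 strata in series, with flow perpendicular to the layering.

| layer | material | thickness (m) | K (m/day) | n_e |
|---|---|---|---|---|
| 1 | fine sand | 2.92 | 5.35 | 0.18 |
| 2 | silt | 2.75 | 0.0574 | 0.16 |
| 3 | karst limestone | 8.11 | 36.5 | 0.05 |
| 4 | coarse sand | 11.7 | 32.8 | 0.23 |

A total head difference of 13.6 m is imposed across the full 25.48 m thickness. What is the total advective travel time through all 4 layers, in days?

With flow normal to the layers, continuity requires the same specific discharge q through every layer.
Σ(b_i/K_i) = 2.92/5.35 + 2.75/0.0574 + 8.11/36.5 + 11.7/32.8 = 49.03 d.
q = Δh / Σ(b_i/K_i) = 13.6 / 49.03 = 0.2774 m/day.
In each layer the seepage velocity is v_i = q/n_i, so the layer transit time is t_i = b_i·n_i / q:
  layer 1 (fine sand): t_1 = 2.92 × 0.18 / 0.2774 = 1.895 d
  layer 2 (silt): t_2 = 2.75 × 0.16 / 0.2774 = 1.586 d
  layer 3 (karst limestone): t_3 = 8.11 × 0.05 / 0.2774 = 1.462 d
  layer 4 (coarse sand): t_4 = 11.7 × 0.23 / 0.2774 = 9.702 d
Total t = Σ t_i = 14.65 days.

14.6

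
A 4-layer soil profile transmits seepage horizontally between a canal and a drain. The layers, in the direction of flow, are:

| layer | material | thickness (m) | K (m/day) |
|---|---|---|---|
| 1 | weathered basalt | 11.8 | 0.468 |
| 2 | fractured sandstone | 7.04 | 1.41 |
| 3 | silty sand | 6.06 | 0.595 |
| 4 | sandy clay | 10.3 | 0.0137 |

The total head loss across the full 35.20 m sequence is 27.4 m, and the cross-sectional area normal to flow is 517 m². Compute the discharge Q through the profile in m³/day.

17.9

Flow is perpendicular to layering, so the layers act in series and the equivalent K is the thickness-weighted harmonic mean.
Total thickness L = 11.8 + 7.04 + 6.06 + 10.3 = 35.20 m.
Σ(b_i/K_i) = 11.8/0.468 + 7.04/1.41 + 6.06/0.595 + 10.3/0.0137 = 792.2 d.
K_eq = L / Σ(b_i/K_i) = 35.20 / 792.2 = 0.04443 m/day.
Q = K_eq · A · (Δh/L) = 0.04443 × 517 × (27.4/35.20) = 17.88 m³/day.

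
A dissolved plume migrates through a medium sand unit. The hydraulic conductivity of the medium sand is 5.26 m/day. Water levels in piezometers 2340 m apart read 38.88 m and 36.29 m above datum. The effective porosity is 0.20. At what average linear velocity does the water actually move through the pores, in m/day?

0.0291

Hydraulic gradient i = (38.88 − 36.29) / 2340 = 2.59 / 2340 = 0.001107.
Darcy flux q = K · i = 5.260 × 0.001107 = 0.005822 m/day.
Seepage velocity v = q / n_e = 0.005822 / 0.20 = 0.02911 m/day.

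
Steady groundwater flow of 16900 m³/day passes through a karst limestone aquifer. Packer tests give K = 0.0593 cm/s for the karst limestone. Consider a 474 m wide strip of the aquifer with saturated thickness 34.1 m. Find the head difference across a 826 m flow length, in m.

Convert K: 0.0593 cm/s × 864 = 51.24 m/day.
Cross-sectional area A = 474 × 34.1 = 16163 m².
From Q = K·A·i, i = Q / (K·A) = 16900 / (51.24 × 16163) = 0.02041.
Head loss Δh = i · L = 0.02041 × 826 = 16.86 m.

16.9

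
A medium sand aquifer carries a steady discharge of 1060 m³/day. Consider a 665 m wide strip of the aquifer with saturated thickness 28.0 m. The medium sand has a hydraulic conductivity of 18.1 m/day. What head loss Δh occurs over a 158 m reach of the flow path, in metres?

0.497

Cross-sectional area A = 665 × 28.0 = 18620 m².
From Q = K·A·i, i = Q / (K·A) = 1060 / (18.10 × 18620) = 0.003145.
Head loss Δh = i · L = 0.003145 × 158 = 0.4969 m.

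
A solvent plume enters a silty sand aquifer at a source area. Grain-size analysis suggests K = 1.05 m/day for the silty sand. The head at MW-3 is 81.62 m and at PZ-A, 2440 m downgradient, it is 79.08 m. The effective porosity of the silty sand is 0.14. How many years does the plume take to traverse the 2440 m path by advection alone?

Hydraulic gradient i = (81.62 − 79.08) / 2440 = 2.54 / 2440 = 0.001041.
Darcy flux q = K · i = 1.050 × 0.001041 = 0.001093 m/day.
Seepage velocity v = q / n_e = 0.001093 / 0.14 = 0.007807 m/day.
Travel time t = L / v = 2440 / 0.007807 = 3.125e+05 days = 855.6 years.

856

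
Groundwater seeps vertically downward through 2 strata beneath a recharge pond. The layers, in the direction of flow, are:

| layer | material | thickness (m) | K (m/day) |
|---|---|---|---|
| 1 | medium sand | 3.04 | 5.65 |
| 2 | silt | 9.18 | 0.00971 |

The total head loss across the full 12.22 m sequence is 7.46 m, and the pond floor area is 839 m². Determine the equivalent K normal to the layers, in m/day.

Flow is perpendicular to layering, so the layers act in series and the equivalent K is the thickness-weighted harmonic mean.
Total thickness L = 3.04 + 9.18 = 12.22 m.
Σ(b_i/K_i) = 3.04/5.65 + 9.18/0.00971 = 946.0 d.
K_eq = L / Σ(b_i/K_i) = 12.22 / 946.0 = 0.01292 m/day.

0.0129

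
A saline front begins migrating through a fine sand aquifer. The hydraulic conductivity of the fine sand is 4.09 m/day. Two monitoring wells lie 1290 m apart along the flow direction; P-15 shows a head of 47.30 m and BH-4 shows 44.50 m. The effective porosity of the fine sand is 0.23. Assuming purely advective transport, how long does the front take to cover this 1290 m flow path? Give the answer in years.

91.5

Hydraulic gradient i = (47.30 − 44.50) / 1290 = 2.8 / 1290 = 0.002171.
Darcy flux q = K · i = 4.090 × 0.002171 = 0.008878 m/day.
Seepage velocity v = q / n_e = 0.008878 / 0.23 = 0.03860 m/day.
Travel time t = L / v = 1290 / 0.03860 = 33421 days = 91.50 years.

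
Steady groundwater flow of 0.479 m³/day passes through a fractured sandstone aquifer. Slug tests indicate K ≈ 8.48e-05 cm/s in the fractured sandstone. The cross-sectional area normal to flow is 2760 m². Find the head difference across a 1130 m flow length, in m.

2.68

Convert K: 8.48e-05 cm/s × 864 = 0.07327 m/day.
From Q = K·A·i, i = Q / (K·A) = 0.479 / (0.07327 × 2760) = 0.002369.
Head loss Δh = i · L = 0.002369 × 1130 = 2.677 m.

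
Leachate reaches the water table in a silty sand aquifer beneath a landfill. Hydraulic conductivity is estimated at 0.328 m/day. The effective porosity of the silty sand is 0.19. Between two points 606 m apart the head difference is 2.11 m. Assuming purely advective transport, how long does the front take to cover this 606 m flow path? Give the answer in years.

Hydraulic gradient i = Δh / L = 2.11 / 606 = 0.003482.
Darcy flux q = K · i = 0.3280 × 0.003482 = 0.001142 m/day.
Seepage velocity v = q / n_e = 0.001142 / 0.19 = 0.006011 m/day.
Travel time t = L / v = 606 / 0.006011 = 1.008e+05 days = 276.0 years.

276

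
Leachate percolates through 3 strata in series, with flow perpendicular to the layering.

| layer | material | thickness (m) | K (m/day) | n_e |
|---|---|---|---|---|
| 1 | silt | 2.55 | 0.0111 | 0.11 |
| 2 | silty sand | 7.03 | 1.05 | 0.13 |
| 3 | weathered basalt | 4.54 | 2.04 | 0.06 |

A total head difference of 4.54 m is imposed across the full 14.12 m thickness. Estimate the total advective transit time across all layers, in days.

77.1

With flow normal to the layers, continuity requires the same specific discharge q through every layer.
Σ(b_i/K_i) = 2.55/0.0111 + 7.03/1.05 + 4.54/2.04 = 238.7 d.
q = Δh / Σ(b_i/K_i) = 4.54 / 238.7 = 0.01902 m/day.
In each layer the seepage velocity is v_i = q/n_i, so the layer transit time is t_i = b_i·n_i / q:
  layer 1 (silt): t_1 = 2.55 × 0.11 / 0.01902 = 14.74 d
  layer 2 (silty sand): t_2 = 7.03 × 0.13 / 0.01902 = 48.04 d
  layer 3 (weathered basalt): t_3 = 4.54 × 0.06 / 0.01902 = 14.32 d
Total t = Σ t_i = 77.10 days.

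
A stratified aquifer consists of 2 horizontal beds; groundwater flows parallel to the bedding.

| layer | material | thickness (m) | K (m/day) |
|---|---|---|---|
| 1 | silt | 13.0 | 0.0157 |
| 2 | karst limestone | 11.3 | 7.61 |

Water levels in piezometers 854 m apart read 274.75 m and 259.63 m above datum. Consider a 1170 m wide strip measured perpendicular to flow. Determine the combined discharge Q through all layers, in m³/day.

Flow is parallel to layering, so each bed carries its own Darcy discharge and the transmissivities add.
Σ(K_i·b_i) = 0.0157×13.0 + 7.61×11.3 = 86.20 m²/day.
Hydraulic gradient i = (274.75 − 259.63) / 854 = 15.12 / 854 = 0.01770.
Q = Σ(K_i·b_i) · W · i = 86.20 × 1170 × 0.01770 = 1786 m³/day.

1790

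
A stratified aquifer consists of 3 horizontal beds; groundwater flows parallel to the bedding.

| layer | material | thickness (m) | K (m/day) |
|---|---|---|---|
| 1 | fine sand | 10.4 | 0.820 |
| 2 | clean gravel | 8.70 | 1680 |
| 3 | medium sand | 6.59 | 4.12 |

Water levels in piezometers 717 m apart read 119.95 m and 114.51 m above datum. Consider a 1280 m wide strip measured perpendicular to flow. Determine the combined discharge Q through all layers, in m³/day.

Flow is parallel to layering, so each bed carries its own Darcy discharge and the transmissivities add.
Σ(K_i·b_i) = 0.820×10.4 + 1680×8.70 + 4.12×6.59 = 14652 m²/day.
Hydraulic gradient i = (119.95 − 114.51) / 717 = 5.44 / 717 = 0.007587.
Q = Σ(K_i·b_i) · W · i = 14652 × 1280 × 0.007587 = 1.423e+05 m³/day.

142000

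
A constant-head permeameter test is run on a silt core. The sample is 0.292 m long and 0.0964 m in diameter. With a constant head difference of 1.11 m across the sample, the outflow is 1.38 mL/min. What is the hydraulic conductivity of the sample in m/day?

0.0716

Cross-sectional area A = π·(d/2)² = π × (0.0964/2)² = 0.007299 m².
Convert discharge: 1.38 mL/min = 2.300e-08 m³/s.
Darcy's law rearranged: K = Q·L / (A·Δh) = 2.300e-08 × 0.292 / (0.007299 × 1.11) = 8.290e-07 m/s = 0.07162 m/day.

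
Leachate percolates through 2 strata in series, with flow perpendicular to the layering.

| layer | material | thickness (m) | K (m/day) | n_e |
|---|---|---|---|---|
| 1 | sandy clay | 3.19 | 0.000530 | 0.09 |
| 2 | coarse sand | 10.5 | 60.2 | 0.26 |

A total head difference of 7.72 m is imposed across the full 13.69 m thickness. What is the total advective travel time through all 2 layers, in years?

With flow normal to the layers, continuity requires the same specific discharge q through every layer.
Σ(b_i/K_i) = 3.19/0.000530 + 10.5/60.2 = 6019 d.
q = Δh / Σ(b_i/K_i) = 7.72 / 6019 = 0.001283 m/day.
In each layer the seepage velocity is v_i = q/n_i, so the layer transit time is t_i = b_i·n_i / q:
  layer 1 (sandy clay): t_1 = 3.19 × 0.09 / 0.001283 = 223.8 d
  layer 2 (coarse sand): t_2 = 10.5 × 0.26 / 0.001283 = 2128 d
Total t = Σ t_i = 2352 days = 6.440 years.

6.44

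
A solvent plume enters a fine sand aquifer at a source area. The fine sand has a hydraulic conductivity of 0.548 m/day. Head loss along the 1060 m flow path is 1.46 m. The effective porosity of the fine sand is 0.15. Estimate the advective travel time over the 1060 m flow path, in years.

Hydraulic gradient i = Δh / L = 1.46 / 1060 = 0.001377.
Darcy flux q = K · i = 0.5480 × 0.001377 = 0.0007548 m/day.
Seepage velocity v = q / n_e = 0.0007548 / 0.15 = 0.005032 m/day.
Travel time t = L / v = 1060 / 0.005032 = 2.107e+05 days = 576.7 years.

577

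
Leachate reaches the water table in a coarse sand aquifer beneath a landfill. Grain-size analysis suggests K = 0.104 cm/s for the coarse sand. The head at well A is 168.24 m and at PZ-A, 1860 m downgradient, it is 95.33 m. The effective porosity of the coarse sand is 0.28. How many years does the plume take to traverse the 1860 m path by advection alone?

0.405

Convert K: 0.104 cm/s × 864 = 89.86 m/day.
Hydraulic gradient i = (168.24 − 95.33) / 1860 = 72.91 / 1860 = 0.03920.
Darcy flux q = K · i = 89.86 × 0.03920 = 3.522 m/day.
Seepage velocity v = q / n_e = 3.522 / 0.28 = 12.58 m/day.
Travel time t = L / v = 1860 / 12.58 = 147.9 days = 0.4048 years.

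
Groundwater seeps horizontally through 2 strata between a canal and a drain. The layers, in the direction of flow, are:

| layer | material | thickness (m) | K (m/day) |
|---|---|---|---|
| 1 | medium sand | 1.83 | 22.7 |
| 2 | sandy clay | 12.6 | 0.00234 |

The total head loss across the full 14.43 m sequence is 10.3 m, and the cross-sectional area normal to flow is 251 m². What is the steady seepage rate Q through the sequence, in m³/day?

0.480

Flow is perpendicular to layering, so the layers act in series and the equivalent K is the thickness-weighted harmonic mean.
Total thickness L = 1.83 + 12.6 = 14.43 m.
Σ(b_i/K_i) = 1.83/22.7 + 12.6/0.00234 = 5385 d.
K_eq = L / Σ(b_i/K_i) = 14.43 / 5385 = 0.002680 m/day.
Q = K_eq · A · (Δh/L) = 0.002680 × 251 × (10.3/14.43) = 0.4801 m³/day.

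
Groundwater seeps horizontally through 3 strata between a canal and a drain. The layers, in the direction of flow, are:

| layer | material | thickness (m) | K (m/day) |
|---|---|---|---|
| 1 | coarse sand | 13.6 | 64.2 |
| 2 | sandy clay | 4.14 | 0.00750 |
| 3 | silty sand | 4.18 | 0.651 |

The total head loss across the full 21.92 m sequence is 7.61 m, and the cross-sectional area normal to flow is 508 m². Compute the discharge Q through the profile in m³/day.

6.92

Flow is perpendicular to layering, so the layers act in series and the equivalent K is the thickness-weighted harmonic mean.
Total thickness L = 13.6 + 4.14 + 4.18 = 21.92 m.
Σ(b_i/K_i) = 13.6/64.2 + 4.14/0.00750 + 4.18/0.651 = 558.6 d.
K_eq = L / Σ(b_i/K_i) = 21.92 / 558.6 = 0.03924 m/day.
Q = K_eq · A · (Δh/L) = 0.03924 × 508 × (7.61/21.92) = 6.920 m³/day.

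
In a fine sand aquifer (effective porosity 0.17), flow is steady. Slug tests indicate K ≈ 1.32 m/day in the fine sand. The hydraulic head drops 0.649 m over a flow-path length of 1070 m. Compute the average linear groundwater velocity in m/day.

Hydraulic gradient i = Δh / L = 0.649 / 1070 = 0.0006065.
Darcy flux q = K · i = 1.320 × 0.0006065 = 0.0008006 m/day.
Seepage velocity v = q / n_e = 0.0008006 / 0.17 = 0.004710 m/day.

0.00471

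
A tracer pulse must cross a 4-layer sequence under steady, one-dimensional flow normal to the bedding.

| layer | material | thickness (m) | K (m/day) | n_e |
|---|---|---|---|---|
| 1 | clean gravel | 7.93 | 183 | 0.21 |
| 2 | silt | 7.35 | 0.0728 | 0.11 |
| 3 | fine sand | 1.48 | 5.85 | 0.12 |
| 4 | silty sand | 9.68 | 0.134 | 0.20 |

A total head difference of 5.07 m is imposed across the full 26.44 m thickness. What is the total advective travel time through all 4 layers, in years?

0.430

With flow normal to the layers, continuity requires the same specific discharge q through every layer.
Σ(b_i/K_i) = 7.93/183 + 7.35/0.0728 + 1.48/5.85 + 9.68/0.134 = 173.5 d.
q = Δh / Σ(b_i/K_i) = 5.07 / 173.5 = 0.02922 m/day.
In each layer the seepage velocity is v_i = q/n_i, so the layer transit time is t_i = b_i·n_i / q:
  layer 1 (clean gravel): t_1 = 7.93 × 0.21 / 0.02922 = 56.99 d
  layer 2 (silt): t_2 = 7.35 × 0.11 / 0.02922 = 27.67 d
  layer 3 (fine sand): t_3 = 1.48 × 0.12 / 0.02922 = 6.078 d
  layer 4 (silty sand): t_4 = 9.68 × 0.20 / 0.02922 = 66.25 d
Total t = Σ t_i = 157.0 days = 0.4298 years.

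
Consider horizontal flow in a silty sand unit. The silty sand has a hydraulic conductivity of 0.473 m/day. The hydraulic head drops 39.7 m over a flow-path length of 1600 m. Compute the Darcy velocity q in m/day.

0.0117

Hydraulic gradient i = Δh / L = 39.7 / 1600 = 0.02481.
Specific discharge q = K · i = 0.4730 × 0.02481 = 0.01174 m/day.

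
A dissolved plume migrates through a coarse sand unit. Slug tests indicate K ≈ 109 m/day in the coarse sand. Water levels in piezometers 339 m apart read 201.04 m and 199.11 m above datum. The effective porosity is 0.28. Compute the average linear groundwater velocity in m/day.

2.22

Hydraulic gradient i = (201.04 − 199.11) / 339 = 1.93 / 339 = 0.005693.
Darcy flux q = K · i = 109.0 × 0.005693 = 0.6206 m/day.
Seepage velocity v = q / n_e = 0.6206 / 0.28 = 2.216 m/day.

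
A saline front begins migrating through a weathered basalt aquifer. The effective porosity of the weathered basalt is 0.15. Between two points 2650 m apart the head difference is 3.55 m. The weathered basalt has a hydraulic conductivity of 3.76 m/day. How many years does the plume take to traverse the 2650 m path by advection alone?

Hydraulic gradient i = Δh / L = 3.55 / 2650 = 0.001340.
Darcy flux q = K · i = 3.760 × 0.001340 = 0.005037 m/day.
Seepage velocity v = q / n_e = 0.005037 / 0.15 = 0.03358 m/day.
Travel time t = L / v = 2650 / 0.03358 = 78916 days = 216.1 years.

216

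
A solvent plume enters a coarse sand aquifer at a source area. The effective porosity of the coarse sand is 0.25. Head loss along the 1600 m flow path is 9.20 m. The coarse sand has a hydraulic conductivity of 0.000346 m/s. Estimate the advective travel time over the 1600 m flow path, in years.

6.37

Convert K: 0.000346 m/s × 86400 = 29.89 m/day.
Hydraulic gradient i = Δh / L = 9.20 / 1600 = 0.005750.
Darcy flux q = K · i = 29.89 × 0.005750 = 0.1719 m/day.
Seepage velocity v = q / n_e = 0.1719 / 0.25 = 0.6876 m/day.
Travel time t = L / v = 1600 / 0.6876 = 2327 days = 6.371 years.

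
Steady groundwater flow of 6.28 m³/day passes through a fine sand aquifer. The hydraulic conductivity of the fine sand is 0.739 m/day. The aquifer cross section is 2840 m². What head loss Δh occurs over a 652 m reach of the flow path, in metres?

1.95

From Q = K·A·i, i = Q / (K·A) = 6.28 / (0.7390 × 2840) = 0.002992.
Head loss Δh = i · L = 0.002992 × 652 = 1.951 m.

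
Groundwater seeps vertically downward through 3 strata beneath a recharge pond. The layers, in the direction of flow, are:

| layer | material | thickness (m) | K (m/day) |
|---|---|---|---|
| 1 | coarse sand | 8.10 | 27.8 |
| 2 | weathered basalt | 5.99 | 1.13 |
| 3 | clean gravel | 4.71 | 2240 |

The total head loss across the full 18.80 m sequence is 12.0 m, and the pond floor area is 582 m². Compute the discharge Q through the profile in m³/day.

Flow is perpendicular to layering, so the layers act in series and the equivalent K is the thickness-weighted harmonic mean.
Total thickness L = 8.10 + 5.99 + 4.71 = 18.80 m.
Σ(b_i/K_i) = 8.10/27.8 + 5.99/1.13 + 4.71/2240 = 5.594 d.
K_eq = L / Σ(b_i/K_i) = 18.80 / 5.594 = 3.361 m/day.
Q = K_eq · A · (Δh/L) = 3.361 × 582 × (12.0/18.80) = 1248 m³/day.

1250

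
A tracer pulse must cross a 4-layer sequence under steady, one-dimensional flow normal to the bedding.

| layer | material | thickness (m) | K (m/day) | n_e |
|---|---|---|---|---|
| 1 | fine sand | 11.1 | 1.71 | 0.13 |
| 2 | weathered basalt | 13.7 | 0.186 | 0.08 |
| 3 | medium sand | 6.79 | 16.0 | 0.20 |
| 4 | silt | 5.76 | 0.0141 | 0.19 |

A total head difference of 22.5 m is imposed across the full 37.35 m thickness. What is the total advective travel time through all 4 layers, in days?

With flow normal to the layers, continuity requires the same specific discharge q through every layer.
Σ(b_i/K_i) = 11.1/1.71 + 13.7/0.186 + 6.79/16.0 + 5.76/0.0141 = 489.1 d.
q = Δh / Σ(b_i/K_i) = 22.5 / 489.1 = 0.04600 m/day.
In each layer the seepage velocity is v_i = q/n_i, so the layer transit time is t_i = b_i·n_i / q:
  layer 1 (fine sand): t_1 = 11.1 × 0.13 / 0.04600 = 31.37 d
  layer 2 (weathered basalt): t_2 = 13.7 × 0.08 / 0.04600 = 23.82 d
  layer 3 (medium sand): t_3 = 6.79 × 0.20 / 0.04600 = 29.52 d
  layer 4 (silt): t_4 = 5.76 × 0.19 / 0.04600 = 23.79 d
Total t = Σ t_i = 108.5 days.

108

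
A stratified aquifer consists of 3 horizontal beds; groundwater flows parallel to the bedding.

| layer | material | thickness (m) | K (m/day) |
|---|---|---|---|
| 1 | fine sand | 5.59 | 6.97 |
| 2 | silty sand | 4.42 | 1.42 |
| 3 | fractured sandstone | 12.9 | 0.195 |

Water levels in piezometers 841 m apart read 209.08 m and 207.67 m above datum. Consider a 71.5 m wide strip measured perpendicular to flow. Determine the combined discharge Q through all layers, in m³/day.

Flow is parallel to layering, so each bed carries its own Darcy discharge and the transmissivities add.
Σ(K_i·b_i) = 6.97×5.59 + 1.42×4.42 + 0.195×12.9 = 47.75 m²/day.
Hydraulic gradient i = (209.08 − 207.67) / 841 = 1.41 / 841 = 0.001677.
Q = Σ(K_i·b_i) · W · i = 47.75 × 71.5 × 0.001677 = 5.725 m³/day.

5.72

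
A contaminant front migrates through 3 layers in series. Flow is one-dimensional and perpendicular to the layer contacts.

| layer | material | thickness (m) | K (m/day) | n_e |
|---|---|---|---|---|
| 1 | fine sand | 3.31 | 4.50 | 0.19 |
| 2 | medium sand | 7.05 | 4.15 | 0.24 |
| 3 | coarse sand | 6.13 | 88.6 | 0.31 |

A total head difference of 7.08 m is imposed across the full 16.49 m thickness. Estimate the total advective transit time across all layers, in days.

1.49

With flow normal to the layers, continuity requires the same specific discharge q through every layer.
Σ(b_i/K_i) = 3.31/4.50 + 7.05/4.15 + 6.13/88.6 = 2.504 d.
q = Δh / Σ(b_i/K_i) = 7.08 / 2.504 = 2.828 m/day.
In each layer the seepage velocity is v_i = q/n_i, so the layer transit time is t_i = b_i·n_i / q:
  layer 1 (fine sand): t_1 = 3.31 × 0.19 / 2.828 = 0.2224 d
  layer 2 (medium sand): t_2 = 7.05 × 0.24 / 2.828 = 0.5983 d
  layer 3 (coarse sand): t_3 = 6.13 × 0.31 / 2.828 = 0.6720 d
Total t = Σ t_i = 1.493 days.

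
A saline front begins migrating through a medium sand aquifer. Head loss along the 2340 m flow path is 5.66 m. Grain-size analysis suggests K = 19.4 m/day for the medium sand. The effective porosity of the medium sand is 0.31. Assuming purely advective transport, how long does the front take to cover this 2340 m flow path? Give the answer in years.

Hydraulic gradient i = Δh / L = 5.66 / 2340 = 0.002419.
Darcy flux q = K · i = 19.40 × 0.002419 = 0.04692 m/day.
Seepage velocity v = q / n_e = 0.04692 / 0.31 = 0.1514 m/day.
Travel time t = L / v = 2340 / 0.1514 = 15459 days = 42.32 years.

42.3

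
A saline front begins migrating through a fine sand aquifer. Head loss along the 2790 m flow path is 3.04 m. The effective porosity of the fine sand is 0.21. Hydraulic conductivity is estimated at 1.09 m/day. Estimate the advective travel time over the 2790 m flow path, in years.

1350

Hydraulic gradient i = Δh / L = 3.04 / 2790 = 0.001090.
Darcy flux q = K · i = 1.090 × 0.001090 = 0.001188 m/day.
Seepage velocity v = q / n_e = 0.001188 / 0.21 = 0.005656 m/day.
Travel time t = L / v = 2790 / 0.005656 = 4.933e+05 days = 1351 years.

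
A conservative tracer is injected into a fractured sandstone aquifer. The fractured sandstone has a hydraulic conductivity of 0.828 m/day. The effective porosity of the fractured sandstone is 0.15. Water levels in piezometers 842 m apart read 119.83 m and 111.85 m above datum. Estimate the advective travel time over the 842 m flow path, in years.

44.1

Hydraulic gradient i = (119.83 − 111.85) / 842 = 7.98 / 842 = 0.009477.
Darcy flux q = K · i = 0.8280 × 0.009477 = 0.007847 m/day.
Seepage velocity v = q / n_e = 0.007847 / 0.15 = 0.05232 m/day.
Travel time t = L / v = 842 / 0.05232 = 16095 days = 44.06 years.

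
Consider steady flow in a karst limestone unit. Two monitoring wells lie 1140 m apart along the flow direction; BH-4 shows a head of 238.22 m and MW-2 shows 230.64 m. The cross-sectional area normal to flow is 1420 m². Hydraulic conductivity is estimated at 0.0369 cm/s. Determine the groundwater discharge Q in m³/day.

301

Convert K: 0.0369 cm/s × 864 = 31.88 m/day.
Hydraulic gradient i = (238.22 − 230.64) / 1140 = 7.58 / 1140 = 0.006649.
Darcy's law: Q = K · A · i = 31.88 × 1420 × 0.006649 = 301.0 m³/day.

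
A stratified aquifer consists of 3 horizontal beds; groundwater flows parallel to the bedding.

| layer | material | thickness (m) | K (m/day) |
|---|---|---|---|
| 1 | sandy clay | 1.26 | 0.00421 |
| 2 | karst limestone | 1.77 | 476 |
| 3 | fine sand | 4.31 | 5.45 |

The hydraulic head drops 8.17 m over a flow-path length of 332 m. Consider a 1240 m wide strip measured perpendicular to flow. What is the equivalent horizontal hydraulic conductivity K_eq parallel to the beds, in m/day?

Flow is parallel to layering, so each bed carries its own Darcy discharge and the transmissivities add.
Σ(K_i·b_i) = 0.00421×1.26 + 476×1.77 + 5.45×4.31 = 866.0 m²/day.
Total thickness b = 7.340 m, so K_eq = Σ(K_i·b_i)/b = 118.0 m/day.

118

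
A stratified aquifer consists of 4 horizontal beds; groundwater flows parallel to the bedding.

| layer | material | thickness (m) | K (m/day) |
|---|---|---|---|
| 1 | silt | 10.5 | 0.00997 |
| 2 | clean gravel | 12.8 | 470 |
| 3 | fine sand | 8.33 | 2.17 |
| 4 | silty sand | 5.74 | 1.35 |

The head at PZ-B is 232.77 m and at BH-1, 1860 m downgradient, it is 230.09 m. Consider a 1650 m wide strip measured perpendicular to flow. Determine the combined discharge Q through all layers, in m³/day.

Flow is parallel to layering, so each bed carries its own Darcy discharge and the transmissivities add.
Σ(K_i·b_i) = 0.00997×10.5 + 470×12.8 + 2.17×8.33 + 1.35×5.74 = 6042 m²/day.
Hydraulic gradient i = (232.77 − 230.09) / 1860 = 2.68 / 1860 = 0.001441.
Q = Σ(K_i·b_i) · W · i = 6042 × 1650 × 0.001441 = 14364 m³/day.

14400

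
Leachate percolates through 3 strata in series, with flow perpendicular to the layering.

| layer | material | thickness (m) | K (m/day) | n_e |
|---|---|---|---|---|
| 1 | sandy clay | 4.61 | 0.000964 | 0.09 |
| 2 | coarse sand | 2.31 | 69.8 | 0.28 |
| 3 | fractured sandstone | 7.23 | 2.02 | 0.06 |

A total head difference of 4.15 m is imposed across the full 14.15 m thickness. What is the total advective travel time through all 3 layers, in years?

With flow normal to the layers, continuity requires the same specific discharge q through every layer.
Σ(b_i/K_i) = 4.61/0.000964 + 2.31/69.8 + 7.23/2.02 = 4786 d.
q = Δh / Σ(b_i/K_i) = 4.15 / 4786 = 0.0008672 m/day.
In each layer the seepage velocity is v_i = q/n_i, so the layer transit time is t_i = b_i·n_i / q:
  layer 1 (sandy clay): t_1 = 4.61 × 0.09 / 0.0008672 = 478.5 d
  layer 2 (coarse sand): t_2 = 2.31 × 0.28 / 0.0008672 = 745.9 d
  layer 3 (fractured sandstone): t_3 = 7.23 × 0.06 / 0.0008672 = 500.3 d
Total t = Σ t_i = 1725 days = 4.722 years.

4.72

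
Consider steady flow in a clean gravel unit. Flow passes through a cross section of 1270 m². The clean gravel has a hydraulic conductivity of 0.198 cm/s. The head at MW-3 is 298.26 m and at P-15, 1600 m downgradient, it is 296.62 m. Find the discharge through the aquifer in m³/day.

223

Convert K: 0.198 cm/s × 864 = 171.1 m/day.
Hydraulic gradient i = (298.26 − 296.62) / 1600 = 1.64 / 1600 = 0.001025.
Darcy's law: Q = K · A · i = 171.1 × 1270 × 0.001025 = 222.7 m³/day.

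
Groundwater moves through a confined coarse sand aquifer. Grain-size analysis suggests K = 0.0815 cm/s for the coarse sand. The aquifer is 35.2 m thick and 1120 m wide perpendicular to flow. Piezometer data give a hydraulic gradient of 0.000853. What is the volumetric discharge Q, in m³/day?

2370

Convert K: 0.0815 cm/s × 864 = 70.42 m/day.
Cross-sectional area A = 1120 × 35.2 = 39424 m².
Hydraulic gradient i = 0.000853.
Darcy's law: Q = K · A · i = 70.42 × 39424 × 0.0008530 = 2368 m³/day.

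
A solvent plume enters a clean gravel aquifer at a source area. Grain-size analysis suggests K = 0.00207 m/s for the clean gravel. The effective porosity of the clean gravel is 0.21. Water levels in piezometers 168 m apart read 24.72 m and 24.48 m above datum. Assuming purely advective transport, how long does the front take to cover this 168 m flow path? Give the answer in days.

Convert K: 0.00207 m/s × 86400 = 178.8 m/day.
Hydraulic gradient i = (24.72 − 24.48) / 168 = 0.24 / 168 = 0.001429.
Darcy flux q = K · i = 178.8 × 0.001429 = 0.2555 m/day.
Seepage velocity v = q / n_e = 0.2555 / 0.21 = 1.217 m/day.
Travel time t = L / v = 168 / 1.217 = 138.1 days.

138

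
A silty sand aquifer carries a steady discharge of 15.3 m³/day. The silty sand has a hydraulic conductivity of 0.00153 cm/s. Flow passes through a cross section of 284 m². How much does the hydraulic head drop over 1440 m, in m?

58.7

Convert K: 0.00153 cm/s × 864 = 1.322 m/day.
From Q = K·A·i, i = Q / (K·A) = 15.3 / (1.322 × 284.0) = 0.04075.
Head loss Δh = i · L = 0.04075 × 1440 = 58.69 m.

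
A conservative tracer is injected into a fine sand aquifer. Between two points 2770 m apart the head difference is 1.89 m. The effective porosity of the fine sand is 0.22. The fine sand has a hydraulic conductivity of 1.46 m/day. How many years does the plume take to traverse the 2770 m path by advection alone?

Hydraulic gradient i = Δh / L = 1.89 / 2770 = 0.0006823.
Darcy flux q = K · i = 1.460 × 0.0006823 = 0.0009962 m/day.
Seepage velocity v = q / n_e = 0.0009962 / 0.22 = 0.004528 m/day.
Travel time t = L / v = 2770 / 0.004528 = 6.117e+05 days = 1675 years.

1670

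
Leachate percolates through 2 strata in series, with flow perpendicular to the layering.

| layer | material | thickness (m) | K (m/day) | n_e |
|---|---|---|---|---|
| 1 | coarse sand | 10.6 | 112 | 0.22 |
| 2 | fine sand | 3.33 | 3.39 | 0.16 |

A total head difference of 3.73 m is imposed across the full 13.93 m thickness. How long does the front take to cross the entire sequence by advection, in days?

With flow normal to the layers, continuity requires the same specific discharge q through every layer.
Σ(b_i/K_i) = 10.6/112 + 3.33/3.39 = 1.077 d.
q = Δh / Σ(b_i/K_i) = 3.73 / 1.077 = 3.464 m/day.
In each layer the seepage velocity is v_i = q/n_i, so the layer transit time is t_i = b_i·n_i / q:
  layer 1 (coarse sand): t_1 = 10.6 × 0.22 / 3.464 = 0.6733 d
  layer 2 (fine sand): t_2 = 3.33 × 0.16 / 3.464 = 0.1538 d
Total t = Σ t_i = 0.8271 days.

0.827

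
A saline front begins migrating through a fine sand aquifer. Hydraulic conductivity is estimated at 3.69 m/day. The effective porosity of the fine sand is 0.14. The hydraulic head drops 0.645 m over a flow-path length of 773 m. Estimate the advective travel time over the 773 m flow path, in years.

96.2

Hydraulic gradient i = Δh / L = 0.645 / 773 = 0.0008344.
Darcy flux q = K · i = 3.690 × 0.0008344 = 0.003079 m/day.
Seepage velocity v = q / n_e = 0.003079 / 0.14 = 0.02199 m/day.
Travel time t = L / v = 773 / 0.02199 = 35148 days = 96.23 years.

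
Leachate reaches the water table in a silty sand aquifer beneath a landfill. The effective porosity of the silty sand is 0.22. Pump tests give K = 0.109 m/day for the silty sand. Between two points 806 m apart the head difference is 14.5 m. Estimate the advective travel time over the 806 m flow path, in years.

Hydraulic gradient i = Δh / L = 14.5 / 806 = 0.01799.
Darcy flux q = K · i = 0.1090 × 0.01799 = 0.001961 m/day.
Seepage velocity v = q / n_e = 0.001961 / 0.22 = 0.008913 m/day.
Travel time t = L / v = 806 / 0.008913 = 90427 days = 247.6 years.

248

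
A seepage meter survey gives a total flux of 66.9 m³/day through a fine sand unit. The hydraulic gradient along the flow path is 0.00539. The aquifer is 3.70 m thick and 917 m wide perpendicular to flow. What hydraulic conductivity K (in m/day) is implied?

Cross-sectional area A = 917 × 3.70 = 3393 m².
Hydraulic gradient i = 0.00539.
From Q = K·A·i, K = Q / (A·i) = 66.9 / (3393 × 0.005390) = 3.658 m/day.

3.66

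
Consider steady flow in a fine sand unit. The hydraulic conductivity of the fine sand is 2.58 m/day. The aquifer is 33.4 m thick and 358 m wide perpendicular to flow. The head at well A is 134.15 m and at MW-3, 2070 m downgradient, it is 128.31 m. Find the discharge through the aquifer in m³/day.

87.0

Cross-sectional area A = 358 × 33.4 = 11957 m².
Hydraulic gradient i = (134.15 − 128.31) / 2070 = 5.84 / 2070 = 0.002821.
Darcy's law: Q = K · A · i = 2.580 × 11957 × 0.002821 = 87.03 m³/day.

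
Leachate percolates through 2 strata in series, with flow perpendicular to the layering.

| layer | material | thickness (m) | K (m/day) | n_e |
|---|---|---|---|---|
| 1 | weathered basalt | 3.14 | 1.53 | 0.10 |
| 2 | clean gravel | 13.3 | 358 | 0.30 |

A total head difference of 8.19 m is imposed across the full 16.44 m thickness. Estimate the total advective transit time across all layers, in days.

1.10

With flow normal to the layers, continuity requires the same specific discharge q through every layer.
Σ(b_i/K_i) = 3.14/1.53 + 13.3/358 = 2.089 d.
q = Δh / Σ(b_i/K_i) = 8.19 / 2.089 = 3.920 m/day.
In each layer the seepage velocity is v_i = q/n_i, so the layer transit time is t_i = b_i·n_i / q:
  layer 1 (weathered basalt): t_1 = 3.14 × 0.10 / 3.920 = 0.08011 d
  layer 2 (clean gravel): t_2 = 13.3 × 0.30 / 3.920 = 1.018 d
Total t = Σ t_i = 1.098 days.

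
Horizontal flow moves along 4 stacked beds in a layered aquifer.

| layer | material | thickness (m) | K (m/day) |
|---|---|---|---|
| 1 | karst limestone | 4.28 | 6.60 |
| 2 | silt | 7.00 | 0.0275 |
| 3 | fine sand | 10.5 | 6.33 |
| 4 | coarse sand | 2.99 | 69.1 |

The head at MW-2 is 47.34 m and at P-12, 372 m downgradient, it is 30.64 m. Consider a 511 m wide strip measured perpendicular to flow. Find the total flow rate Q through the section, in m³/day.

6920

Flow is parallel to layering, so each bed carries its own Darcy discharge and the transmissivities add.
Σ(K_i·b_i) = 6.60×4.28 + 0.0275×7.00 + 6.33×10.5 + 69.1×2.99 = 301.5 m²/day.
Hydraulic gradient i = (47.34 − 30.64) / 372 = 16.7 / 372 = 0.04489.
Q = Σ(K_i·b_i) · W · i = 301.5 × 511 × 0.04489 = 6917 m³/day.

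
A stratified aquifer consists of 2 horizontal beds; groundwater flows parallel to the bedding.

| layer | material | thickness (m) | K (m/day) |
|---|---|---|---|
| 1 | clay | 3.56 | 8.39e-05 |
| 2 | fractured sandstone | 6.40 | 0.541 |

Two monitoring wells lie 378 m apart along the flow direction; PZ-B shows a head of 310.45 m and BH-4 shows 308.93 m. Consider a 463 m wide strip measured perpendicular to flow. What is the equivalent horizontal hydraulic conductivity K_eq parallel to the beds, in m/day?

Flow is parallel to layering, so each bed carries its own Darcy discharge and the transmissivities add.
Σ(K_i·b_i) = 8.39e-05×3.56 + 0.541×6.40 = 3.463 m²/day.
Total thickness b = 9.960 m, so K_eq = Σ(K_i·b_i)/b = 0.3477 m/day.

0.348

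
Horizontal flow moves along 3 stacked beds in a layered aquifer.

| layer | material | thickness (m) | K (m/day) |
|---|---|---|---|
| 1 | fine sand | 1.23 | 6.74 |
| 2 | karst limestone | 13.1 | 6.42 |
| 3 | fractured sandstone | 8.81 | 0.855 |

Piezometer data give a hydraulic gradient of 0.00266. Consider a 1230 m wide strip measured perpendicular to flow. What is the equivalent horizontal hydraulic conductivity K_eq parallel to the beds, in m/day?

Flow is parallel to layering, so each bed carries its own Darcy discharge and the transmissivities add.
Σ(K_i·b_i) = 6.74×1.23 + 6.42×13.1 + 0.855×8.81 = 99.92 m²/day.
Total thickness b = 23.14 m, so K_eq = Σ(K_i·b_i)/b = 4.318 m/day.

4.32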